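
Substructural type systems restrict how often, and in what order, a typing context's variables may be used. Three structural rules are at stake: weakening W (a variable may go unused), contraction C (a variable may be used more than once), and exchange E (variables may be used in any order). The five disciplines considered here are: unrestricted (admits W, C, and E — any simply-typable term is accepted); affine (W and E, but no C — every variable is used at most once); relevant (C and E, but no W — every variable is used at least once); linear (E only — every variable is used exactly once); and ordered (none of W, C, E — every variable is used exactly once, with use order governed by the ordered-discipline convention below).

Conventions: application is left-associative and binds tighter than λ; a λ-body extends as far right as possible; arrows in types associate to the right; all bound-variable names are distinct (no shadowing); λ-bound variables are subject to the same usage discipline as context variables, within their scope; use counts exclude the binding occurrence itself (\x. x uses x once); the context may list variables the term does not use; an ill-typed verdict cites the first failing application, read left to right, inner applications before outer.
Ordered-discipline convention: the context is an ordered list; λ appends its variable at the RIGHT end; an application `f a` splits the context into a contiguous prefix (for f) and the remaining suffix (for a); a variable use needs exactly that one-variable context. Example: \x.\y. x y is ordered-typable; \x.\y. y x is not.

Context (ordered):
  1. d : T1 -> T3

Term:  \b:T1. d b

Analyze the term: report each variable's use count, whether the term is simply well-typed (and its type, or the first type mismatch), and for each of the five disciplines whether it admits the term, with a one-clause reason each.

usage: d=1, b [bound]=1
use order (left to right): d, b
typing: the term checks, with type T1 -> T3
ordered: ✓ — d, b: once each, no exchange needed
linear: ✓ — each of d, b used exactly once
affine: ✓ — none of d, b used more than once
relevant: ✓ — d, b: all used, weakening unneeded
unrestricted: ✓ — well-typed at T1 -> T3; no restrictions here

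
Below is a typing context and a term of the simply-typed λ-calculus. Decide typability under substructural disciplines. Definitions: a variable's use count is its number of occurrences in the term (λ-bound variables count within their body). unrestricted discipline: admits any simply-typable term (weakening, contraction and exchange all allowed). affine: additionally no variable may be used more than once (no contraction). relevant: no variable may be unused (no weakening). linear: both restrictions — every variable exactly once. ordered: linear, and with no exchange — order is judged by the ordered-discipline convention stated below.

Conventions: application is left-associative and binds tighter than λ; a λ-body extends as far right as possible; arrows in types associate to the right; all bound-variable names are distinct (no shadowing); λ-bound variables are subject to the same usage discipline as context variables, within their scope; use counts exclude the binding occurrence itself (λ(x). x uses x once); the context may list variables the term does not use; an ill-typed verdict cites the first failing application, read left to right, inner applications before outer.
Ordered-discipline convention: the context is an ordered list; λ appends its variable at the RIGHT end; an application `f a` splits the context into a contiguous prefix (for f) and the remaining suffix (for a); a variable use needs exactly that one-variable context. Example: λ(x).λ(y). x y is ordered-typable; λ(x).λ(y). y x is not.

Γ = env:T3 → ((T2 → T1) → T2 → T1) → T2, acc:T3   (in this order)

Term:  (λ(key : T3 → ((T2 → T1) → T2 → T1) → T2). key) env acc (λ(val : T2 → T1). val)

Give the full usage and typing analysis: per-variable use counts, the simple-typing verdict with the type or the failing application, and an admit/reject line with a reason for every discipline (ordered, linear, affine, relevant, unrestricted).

variable uses: env=1, acc=1, key (bound)=1, val (bound)=1
order of uses: key, env, acc, val
typing: the term checks, with type T2
ordered: ✓ — one use each (env, acc, key, val); ordered split holds
linear: ✓ — exactly-once usage across env, acc, key, val
affine: ✓ — env, acc, key, val: no repeats, contraction unneeded
relevant: ✓ — at least one use each (env, acc, key, val)
unrestricted: ✓ — simply typable at T2; W, C, E all held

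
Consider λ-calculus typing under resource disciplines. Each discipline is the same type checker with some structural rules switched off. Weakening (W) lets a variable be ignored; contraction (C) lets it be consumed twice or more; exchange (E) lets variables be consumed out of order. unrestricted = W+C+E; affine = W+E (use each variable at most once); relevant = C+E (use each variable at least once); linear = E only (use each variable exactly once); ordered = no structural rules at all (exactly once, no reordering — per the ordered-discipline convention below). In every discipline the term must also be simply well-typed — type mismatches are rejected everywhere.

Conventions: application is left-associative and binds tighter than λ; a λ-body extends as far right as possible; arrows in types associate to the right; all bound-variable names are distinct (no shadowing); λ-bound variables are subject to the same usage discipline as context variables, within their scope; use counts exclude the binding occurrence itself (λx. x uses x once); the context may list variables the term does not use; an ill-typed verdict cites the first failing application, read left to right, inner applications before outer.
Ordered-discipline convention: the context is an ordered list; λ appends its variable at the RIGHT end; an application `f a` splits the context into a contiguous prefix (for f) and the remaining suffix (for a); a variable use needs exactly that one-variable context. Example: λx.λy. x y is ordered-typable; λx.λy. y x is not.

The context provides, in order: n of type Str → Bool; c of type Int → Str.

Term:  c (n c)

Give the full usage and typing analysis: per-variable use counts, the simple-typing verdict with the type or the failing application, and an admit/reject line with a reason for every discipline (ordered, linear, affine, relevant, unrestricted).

counts: n=1; c=2
use order (left to right): c, n, c
typing: ill-typed: an argument Int → Str mismatches the expected Str
ordered ✗ (the type mismatch rejects it)
linear ✗ (not simply typable)
affine ✗ (fails simple typing)
relevant ✗ (a type mismatch blocks all five)
unrestricted ✗ (the type mismatch rejects it)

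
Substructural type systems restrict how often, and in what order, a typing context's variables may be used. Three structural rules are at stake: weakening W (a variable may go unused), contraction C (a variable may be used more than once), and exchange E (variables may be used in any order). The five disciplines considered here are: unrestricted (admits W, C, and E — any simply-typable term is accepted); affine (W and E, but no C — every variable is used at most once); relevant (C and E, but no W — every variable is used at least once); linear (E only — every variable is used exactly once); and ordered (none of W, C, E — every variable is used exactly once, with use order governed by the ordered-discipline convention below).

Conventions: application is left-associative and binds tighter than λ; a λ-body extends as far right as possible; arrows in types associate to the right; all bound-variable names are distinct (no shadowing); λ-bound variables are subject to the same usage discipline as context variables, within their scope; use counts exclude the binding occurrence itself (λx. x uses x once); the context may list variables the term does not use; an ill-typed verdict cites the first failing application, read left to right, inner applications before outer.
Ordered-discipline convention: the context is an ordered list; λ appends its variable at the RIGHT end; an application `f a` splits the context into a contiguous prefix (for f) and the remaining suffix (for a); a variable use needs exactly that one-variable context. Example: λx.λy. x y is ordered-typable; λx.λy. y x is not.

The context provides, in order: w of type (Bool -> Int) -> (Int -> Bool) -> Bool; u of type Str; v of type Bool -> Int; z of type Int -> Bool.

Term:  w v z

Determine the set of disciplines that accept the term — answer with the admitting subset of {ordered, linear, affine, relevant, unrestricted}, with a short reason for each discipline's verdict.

admitted by: affine, unrestricted
counts: w: 1×, u: 0×, v: 1×, z: 1×
left-to-right use order: w, v, z
typing: well-typed at Bool
ordered: ✗ — u left unused
linear: ✗ — u left unused
affine: ✓ — none of w, u, v, z used more than once
relevant: ✗ — u left unused
unrestricted: ✓ — simply typable at Bool; W, C, E all held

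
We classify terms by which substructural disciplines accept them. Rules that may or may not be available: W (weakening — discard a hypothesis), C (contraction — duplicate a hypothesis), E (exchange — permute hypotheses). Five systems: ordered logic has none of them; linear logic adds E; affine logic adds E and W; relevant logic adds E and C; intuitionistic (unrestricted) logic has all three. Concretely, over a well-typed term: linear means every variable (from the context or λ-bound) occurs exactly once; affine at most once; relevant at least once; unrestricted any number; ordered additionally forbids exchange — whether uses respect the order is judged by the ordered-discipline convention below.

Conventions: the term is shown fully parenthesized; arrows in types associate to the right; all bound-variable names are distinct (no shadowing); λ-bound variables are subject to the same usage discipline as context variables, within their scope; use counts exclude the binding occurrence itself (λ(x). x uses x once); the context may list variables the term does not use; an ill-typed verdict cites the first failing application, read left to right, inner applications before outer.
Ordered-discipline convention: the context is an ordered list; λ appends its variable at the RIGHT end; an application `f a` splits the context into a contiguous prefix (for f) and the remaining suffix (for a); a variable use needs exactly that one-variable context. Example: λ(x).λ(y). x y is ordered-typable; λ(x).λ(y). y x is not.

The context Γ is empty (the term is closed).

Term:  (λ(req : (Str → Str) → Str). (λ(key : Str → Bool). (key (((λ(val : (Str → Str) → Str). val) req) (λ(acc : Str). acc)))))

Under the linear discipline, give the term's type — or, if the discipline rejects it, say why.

term : ((Str → Str) → Str) → (Str → Bool) → Bool
variable uses: req (λ-bound) ×1, key (λ-bound) ×1, val (λ-bound) ×1, acc (λ-bound) ×1
uses in reading order: key, val, req, acc
typing: ✓ — ((Str → Str) → Str) → (Str → Bool) → Bool
across the five disciplines: ordered ✗, linear ✓, affine ✓, relevant ✓, unrestricted ✓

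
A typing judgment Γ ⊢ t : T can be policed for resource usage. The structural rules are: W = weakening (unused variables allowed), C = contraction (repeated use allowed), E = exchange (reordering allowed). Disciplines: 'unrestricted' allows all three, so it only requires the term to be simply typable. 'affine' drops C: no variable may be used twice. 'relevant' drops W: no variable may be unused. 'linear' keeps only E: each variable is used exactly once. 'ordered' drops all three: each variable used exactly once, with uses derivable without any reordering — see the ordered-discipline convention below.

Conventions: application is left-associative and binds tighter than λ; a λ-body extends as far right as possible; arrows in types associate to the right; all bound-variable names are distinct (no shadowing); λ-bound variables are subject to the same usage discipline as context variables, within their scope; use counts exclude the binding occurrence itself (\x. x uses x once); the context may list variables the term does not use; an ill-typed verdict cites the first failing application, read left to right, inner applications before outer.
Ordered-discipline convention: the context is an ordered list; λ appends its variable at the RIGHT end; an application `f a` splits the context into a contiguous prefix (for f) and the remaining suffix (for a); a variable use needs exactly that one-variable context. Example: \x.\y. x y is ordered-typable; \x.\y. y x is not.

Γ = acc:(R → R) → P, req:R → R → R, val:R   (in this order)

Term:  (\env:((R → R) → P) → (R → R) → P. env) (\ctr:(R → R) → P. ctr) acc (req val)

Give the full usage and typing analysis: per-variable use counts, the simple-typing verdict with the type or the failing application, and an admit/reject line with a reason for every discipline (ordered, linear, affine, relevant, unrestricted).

usage: acc=1, req=1, val=1, env (λ-bound)=1, ctr (λ-bound)=1
order of uses: env, ctr, acc, req, val
typing: well-typed — term : P
ordered: ✓ — single-use (acc, req, val, env, ctr), ordered derivation ok
linear: ✓ — exactly-once usage across acc, req, val, env, ctr
affine: ✓ — none of acc, req, val, env, ctr used more than once
relevant: ✓ — every one of acc, req, val, env, ctr appears
unrestricted: ✓ — type-checks (P) and nothing is barred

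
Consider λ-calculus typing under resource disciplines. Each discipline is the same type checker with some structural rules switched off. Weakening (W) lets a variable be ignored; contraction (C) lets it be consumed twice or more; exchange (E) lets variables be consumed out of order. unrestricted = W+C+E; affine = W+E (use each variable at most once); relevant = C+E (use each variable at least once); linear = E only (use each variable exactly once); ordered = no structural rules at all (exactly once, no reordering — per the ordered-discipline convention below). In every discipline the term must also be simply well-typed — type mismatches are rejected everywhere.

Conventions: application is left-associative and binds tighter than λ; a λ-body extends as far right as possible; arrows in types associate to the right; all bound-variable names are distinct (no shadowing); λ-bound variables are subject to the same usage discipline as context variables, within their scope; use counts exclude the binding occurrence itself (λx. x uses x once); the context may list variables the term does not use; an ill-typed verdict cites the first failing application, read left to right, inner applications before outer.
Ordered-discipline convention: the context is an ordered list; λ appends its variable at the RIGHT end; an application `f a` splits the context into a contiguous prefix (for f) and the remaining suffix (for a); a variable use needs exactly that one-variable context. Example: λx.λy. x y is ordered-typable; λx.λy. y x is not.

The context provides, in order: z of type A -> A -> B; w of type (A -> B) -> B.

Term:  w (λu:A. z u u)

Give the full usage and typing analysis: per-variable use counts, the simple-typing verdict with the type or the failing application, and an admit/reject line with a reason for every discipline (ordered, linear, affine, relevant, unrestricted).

variable uses: z ×1; w ×1; u (bound) ×2
use order (left to right): w, z, u, u
typing: well-typed — term : B
ordered: ✗, uses contraction: u ×2
linear: ✗, uses contraction: u ×2
affine: ✗, uses contraction: u ×2
relevant: ✓, every one of z, w, u appears
unrestricted: ✓, well-typed at B; no restrictions here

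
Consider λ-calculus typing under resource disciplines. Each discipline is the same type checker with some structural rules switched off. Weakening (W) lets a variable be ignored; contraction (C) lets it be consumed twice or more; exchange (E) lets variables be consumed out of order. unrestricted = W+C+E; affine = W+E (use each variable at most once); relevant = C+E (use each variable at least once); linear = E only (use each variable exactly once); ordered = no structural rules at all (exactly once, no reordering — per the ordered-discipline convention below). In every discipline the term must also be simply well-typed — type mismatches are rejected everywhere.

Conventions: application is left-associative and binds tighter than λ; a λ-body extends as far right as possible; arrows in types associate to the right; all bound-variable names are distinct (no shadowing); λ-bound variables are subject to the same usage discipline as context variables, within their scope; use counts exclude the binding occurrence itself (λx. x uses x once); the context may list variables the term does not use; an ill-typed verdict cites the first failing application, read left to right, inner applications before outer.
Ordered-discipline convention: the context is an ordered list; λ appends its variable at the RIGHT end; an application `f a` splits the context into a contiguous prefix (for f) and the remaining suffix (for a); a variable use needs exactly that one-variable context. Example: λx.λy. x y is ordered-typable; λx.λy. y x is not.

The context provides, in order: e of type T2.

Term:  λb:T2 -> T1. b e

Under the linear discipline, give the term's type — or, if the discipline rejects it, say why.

term : (T2 -> T1) -> T1
usage: e ×1; b (bound) ×1
left-to-right use order: b, e
typing: ✓ — (T2 -> T1) -> T1
all disciplines: ordered ✗; linear ✓; affine ✓; relevant ✓; unrestricted ✓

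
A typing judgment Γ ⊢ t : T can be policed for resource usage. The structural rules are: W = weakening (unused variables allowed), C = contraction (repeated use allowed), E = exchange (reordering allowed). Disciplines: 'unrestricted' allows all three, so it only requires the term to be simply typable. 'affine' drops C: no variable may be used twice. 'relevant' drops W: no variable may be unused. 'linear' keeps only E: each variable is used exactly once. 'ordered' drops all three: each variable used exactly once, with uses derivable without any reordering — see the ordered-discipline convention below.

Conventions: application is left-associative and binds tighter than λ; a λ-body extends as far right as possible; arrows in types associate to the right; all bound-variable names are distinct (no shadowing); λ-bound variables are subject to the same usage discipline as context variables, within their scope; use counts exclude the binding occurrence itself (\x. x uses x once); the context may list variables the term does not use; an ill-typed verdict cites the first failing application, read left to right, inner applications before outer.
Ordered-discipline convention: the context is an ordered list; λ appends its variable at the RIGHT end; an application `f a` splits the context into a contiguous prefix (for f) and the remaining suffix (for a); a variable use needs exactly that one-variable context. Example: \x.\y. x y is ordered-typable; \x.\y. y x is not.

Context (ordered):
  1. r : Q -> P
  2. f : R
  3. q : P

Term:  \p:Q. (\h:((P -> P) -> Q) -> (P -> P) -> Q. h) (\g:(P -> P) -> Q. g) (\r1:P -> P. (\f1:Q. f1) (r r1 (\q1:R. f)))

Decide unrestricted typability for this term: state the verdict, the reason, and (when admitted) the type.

no — not simply typable
use counts: r=1; f=1; q=0; p [bound]=0; h [bound]=1; g [bound]=1; r1 [bound]=1; f1 [bound]=1; q1 [bound]=0
use order (left to right): h, g, f1, r, r1, f
typing: ill-typed: argument of type P -> P where Q is required
per-discipline verdicts: ordered ✗; linear ✗; affine ✗; relevant ✗; unrestricted ✗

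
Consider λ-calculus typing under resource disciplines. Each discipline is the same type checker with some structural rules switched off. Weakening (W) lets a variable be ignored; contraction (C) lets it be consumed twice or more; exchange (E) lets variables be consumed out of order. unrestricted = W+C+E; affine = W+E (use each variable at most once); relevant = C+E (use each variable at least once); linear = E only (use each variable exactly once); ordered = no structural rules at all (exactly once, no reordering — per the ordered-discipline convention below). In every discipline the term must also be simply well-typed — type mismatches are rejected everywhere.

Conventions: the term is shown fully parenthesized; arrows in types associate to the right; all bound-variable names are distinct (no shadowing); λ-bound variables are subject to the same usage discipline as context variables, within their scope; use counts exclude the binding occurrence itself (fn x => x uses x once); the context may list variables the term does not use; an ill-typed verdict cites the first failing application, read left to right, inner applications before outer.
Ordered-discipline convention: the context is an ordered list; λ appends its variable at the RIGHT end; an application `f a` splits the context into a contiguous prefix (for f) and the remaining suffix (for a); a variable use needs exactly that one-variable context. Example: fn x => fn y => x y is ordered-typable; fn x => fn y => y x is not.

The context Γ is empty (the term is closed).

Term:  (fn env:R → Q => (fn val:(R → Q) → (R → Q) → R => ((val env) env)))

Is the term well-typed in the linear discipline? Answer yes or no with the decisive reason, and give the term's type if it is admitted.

no — env ×2 used more than once (contraction)
counts: env (bound): 2×, val (bound): 1×
uses in reading order: val, env, env
typing: ✓ — (R → Q) → ((R → Q) → (R → Q) → R) → R
all disciplines: ordered ✗ · linear ✗ · affine ✗ · relevant ✓ · unrestricted ✓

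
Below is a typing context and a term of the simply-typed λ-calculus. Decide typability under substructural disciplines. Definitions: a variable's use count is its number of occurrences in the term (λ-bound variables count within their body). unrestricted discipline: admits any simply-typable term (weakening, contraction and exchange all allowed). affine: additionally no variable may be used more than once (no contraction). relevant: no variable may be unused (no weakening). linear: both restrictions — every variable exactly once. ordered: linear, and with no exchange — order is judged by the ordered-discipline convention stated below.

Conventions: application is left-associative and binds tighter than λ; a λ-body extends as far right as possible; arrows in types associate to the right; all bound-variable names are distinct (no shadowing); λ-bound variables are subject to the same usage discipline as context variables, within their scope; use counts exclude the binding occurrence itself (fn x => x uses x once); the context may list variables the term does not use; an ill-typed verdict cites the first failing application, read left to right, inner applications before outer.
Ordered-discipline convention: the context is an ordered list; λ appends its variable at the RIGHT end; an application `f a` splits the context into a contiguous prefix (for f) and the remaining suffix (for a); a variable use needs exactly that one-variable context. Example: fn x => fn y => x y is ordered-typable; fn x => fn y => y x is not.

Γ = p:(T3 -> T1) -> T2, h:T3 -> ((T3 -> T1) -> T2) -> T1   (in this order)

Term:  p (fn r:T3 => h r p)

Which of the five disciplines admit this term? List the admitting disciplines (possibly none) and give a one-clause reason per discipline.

admitting disciplines: relevant, unrestricted
variable uses: p ×2; h ×1; r [bound] ×1
uses in reading order: p, h, r, p
typing: well-typed — term : T2
ordered ✗ (uses contraction: p ×2)
linear ✗ (uses contraction: p ×2)
affine ✗ (uses contraction: p ×2)
relevant ✓ (none of p, h, r goes unused)
unrestricted ✓ (typability at T2 is all that's needed)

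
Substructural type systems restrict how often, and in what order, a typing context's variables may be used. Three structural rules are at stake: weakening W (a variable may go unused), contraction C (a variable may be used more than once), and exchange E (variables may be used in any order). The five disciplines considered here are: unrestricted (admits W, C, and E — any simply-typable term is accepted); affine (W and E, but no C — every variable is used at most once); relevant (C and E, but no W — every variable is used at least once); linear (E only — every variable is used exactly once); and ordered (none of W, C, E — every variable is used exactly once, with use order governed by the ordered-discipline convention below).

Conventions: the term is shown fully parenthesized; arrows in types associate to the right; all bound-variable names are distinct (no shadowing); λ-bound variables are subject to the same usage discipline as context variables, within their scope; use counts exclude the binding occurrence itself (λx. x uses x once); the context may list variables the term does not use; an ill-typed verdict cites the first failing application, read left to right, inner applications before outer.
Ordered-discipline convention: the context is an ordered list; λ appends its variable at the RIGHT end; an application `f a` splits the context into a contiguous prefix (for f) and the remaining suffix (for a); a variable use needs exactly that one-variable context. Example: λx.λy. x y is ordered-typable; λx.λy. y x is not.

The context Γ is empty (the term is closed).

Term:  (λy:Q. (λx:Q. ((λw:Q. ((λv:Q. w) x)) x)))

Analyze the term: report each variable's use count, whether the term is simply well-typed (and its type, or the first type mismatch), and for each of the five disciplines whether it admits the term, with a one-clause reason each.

variable uses: y (λ-bound): 0, x (λ-bound): 2, w (λ-bound): 1, v (λ-bound): 0
uses in reading order: w, x, x
typing: well-typed — term : Q → Q → Q
ordered: ✗ — uses contraction: x ×2; y, v left unused
linear: ✗ — uses contraction: x ×2; y, v left unused
affine: ✗ — uses contraction: x ×2
relevant: ✗ — y, v left unused
unrestricted: ✓ — type-checks (Q → Q → Q) and nothing is barred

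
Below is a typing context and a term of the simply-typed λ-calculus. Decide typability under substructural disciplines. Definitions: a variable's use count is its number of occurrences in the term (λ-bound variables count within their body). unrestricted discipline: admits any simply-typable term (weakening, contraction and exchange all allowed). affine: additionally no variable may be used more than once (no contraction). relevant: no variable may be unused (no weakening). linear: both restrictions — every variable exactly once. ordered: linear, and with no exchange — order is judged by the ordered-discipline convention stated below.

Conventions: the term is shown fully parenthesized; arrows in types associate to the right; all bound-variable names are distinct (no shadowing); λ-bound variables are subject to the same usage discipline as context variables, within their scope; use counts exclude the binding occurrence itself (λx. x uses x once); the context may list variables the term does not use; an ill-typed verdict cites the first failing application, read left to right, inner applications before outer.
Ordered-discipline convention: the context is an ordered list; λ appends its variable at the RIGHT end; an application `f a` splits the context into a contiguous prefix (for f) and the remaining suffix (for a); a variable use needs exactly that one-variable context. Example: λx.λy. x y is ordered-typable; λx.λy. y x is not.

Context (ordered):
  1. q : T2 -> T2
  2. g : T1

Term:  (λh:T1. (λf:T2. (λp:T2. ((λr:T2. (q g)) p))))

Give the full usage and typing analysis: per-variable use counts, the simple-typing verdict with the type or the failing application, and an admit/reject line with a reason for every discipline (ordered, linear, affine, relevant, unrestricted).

variable uses: q: 1, g: 1, h [bound]: 0, f [bound]: 0, p [bound]: 1, r [bound]: 0
use order (left to right): q, g, p
typing: ill-typed: an argument T1 mismatches the expected T2
ordered: ✗ — the type mismatch rejects it
linear: ✗ — not simply typable
affine: ✗ — fails simple typing
relevant: ✗ — a type mismatch blocks all five
unrestricted: ✗ — the type mismatch rejects it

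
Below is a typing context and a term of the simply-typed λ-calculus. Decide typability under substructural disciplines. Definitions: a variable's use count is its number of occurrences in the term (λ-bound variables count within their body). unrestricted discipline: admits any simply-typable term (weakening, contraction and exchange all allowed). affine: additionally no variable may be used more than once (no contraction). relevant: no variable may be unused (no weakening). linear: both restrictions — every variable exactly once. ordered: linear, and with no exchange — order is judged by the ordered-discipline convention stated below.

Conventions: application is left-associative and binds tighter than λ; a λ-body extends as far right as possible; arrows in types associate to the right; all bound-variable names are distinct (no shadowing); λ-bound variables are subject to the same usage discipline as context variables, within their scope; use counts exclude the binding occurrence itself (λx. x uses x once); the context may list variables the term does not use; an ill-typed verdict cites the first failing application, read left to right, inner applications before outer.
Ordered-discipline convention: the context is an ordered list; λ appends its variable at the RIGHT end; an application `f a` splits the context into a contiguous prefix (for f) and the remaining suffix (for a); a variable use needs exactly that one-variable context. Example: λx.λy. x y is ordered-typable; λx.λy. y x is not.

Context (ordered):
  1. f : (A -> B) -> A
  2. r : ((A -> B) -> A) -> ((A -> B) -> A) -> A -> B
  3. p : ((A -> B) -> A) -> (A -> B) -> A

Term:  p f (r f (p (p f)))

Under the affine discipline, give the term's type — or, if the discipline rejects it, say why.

not well-typed under affine — f ×3, p ×3 used more than once (contraction)
variable uses: f: 3×, r: 1×, p: 3×
use order (left to right): p, f, r, f, p, p, f
typing: well-typed at A
all disciplines: ordered ✗; linear ✗; affine ✗; relevant ✓; unrestricted ✓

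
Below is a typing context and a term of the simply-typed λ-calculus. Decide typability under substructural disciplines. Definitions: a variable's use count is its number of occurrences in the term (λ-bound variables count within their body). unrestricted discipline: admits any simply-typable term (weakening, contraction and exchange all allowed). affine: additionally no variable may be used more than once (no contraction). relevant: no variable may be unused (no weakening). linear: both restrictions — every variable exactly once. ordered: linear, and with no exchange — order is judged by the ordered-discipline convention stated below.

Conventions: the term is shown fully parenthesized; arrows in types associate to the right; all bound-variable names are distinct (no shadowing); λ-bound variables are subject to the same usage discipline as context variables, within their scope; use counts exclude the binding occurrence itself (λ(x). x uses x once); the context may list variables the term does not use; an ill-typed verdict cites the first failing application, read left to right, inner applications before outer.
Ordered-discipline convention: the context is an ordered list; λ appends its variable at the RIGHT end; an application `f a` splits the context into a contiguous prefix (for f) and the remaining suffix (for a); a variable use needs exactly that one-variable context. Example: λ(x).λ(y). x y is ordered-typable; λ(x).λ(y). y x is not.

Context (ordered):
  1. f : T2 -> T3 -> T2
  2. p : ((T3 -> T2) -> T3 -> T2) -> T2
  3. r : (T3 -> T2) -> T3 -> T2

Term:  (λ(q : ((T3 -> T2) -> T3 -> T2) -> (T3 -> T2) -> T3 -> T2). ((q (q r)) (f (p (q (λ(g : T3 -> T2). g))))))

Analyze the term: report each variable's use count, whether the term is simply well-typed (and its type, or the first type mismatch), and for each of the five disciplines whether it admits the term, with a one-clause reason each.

use counts: f: 1, p: 1, r: 1, q [bound]: 3, g [bound]: 1
uses in reading order: q, q, r, f, p, q, g
typing: the term checks, with type (((T3 -> T2) -> T3 -> T2) -> (T3 -> T2) -> T3 -> T2) -> T3 -> T2
ordered ✗ (uses contraction: q ×3)
linear ✗ (uses contraction: q ×3)
affine ✗ (uses contraction: q ×3)
relevant ✓ (at least one use each (f, p, r, q, g))
unrestricted ✓ (typability at (((T3 -> T2) -> T3 -> T2) -> (T3 -> T2) -> T3 -> T2) -> T3 -> T2 is all that's needed)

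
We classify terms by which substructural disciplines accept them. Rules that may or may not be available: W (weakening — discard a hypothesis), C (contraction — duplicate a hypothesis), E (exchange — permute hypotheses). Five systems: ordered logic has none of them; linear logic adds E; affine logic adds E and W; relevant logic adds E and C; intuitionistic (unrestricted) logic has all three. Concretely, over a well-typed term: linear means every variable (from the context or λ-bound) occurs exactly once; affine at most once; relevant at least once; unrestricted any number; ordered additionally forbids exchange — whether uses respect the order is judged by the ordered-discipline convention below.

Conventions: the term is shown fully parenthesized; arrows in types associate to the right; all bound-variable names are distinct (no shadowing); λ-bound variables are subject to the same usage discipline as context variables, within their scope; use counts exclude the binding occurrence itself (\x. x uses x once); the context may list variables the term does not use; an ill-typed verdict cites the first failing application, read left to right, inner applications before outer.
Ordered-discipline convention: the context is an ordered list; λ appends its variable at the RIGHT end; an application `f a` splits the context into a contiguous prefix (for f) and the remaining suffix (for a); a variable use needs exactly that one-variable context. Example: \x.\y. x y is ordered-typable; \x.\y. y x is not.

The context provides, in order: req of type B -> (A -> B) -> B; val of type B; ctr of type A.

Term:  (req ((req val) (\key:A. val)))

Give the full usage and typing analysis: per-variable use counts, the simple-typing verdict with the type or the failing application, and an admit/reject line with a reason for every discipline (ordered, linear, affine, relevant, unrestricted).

use counts: req=2; val=2; ctr=0; key (λ-bound)=0
use order (left to right): req, req, val, val
typing: well-typed at (A -> B) -> B
ordered ✗ (uses contraction: req ×2, val ×2; ctr, key left unused)
linear ✗ (uses contraction: req ×2, val ×2; ctr, key left unused)
affine ✗ (uses contraction: req ×2, val ×2)
relevant ✗ (ctr, key left unused)
unrestricted ✓ (typability at (A -> B) -> B is all that's needed)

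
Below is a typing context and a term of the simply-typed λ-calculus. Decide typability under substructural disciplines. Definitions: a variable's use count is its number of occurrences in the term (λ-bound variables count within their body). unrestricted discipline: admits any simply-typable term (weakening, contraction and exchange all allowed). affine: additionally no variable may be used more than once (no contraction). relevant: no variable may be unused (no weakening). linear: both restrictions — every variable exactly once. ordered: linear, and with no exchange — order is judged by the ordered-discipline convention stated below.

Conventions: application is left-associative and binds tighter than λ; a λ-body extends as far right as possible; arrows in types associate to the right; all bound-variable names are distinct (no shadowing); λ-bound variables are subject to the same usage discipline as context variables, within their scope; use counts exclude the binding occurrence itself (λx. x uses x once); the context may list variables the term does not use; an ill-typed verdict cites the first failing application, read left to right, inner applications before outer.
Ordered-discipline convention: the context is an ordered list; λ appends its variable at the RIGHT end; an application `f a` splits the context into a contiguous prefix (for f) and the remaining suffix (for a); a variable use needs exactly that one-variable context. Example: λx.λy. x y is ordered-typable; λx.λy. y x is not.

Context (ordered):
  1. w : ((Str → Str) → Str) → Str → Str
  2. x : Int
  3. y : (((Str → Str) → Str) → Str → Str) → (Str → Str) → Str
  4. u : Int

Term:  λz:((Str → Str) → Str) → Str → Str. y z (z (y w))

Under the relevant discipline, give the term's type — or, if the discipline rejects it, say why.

not well-typed under relevant — unused: x, u — weakening required
counts: w ×1, x ×0, y ×2, u ×0, z (bound) ×2
uses in reading order: y, z, z, y, w
typing: ✓ — (((Str → Str) → Str) → Str → Str) → Str
summary: ordered ✗ · linear ✗ · affine ✗ · relevant ✗ · unrestricted ✓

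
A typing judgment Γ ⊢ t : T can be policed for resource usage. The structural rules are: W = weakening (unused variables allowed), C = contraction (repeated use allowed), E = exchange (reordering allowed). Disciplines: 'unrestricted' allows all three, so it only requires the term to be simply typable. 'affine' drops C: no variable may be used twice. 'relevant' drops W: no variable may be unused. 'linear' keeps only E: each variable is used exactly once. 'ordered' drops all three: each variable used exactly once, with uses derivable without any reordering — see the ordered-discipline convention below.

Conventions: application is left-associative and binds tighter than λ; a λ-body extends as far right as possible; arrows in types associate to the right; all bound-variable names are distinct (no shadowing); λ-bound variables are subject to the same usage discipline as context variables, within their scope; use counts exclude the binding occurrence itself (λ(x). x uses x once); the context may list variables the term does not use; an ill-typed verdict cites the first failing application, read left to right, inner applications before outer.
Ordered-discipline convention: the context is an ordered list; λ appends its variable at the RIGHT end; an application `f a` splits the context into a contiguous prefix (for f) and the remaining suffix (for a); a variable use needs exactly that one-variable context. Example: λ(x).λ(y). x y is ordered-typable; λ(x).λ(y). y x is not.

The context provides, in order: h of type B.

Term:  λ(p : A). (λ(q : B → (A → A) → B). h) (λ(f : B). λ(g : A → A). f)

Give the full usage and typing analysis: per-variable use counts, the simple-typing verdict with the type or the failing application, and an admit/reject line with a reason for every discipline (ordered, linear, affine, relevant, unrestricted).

use counts: h ×1; p (bound) ×0; q (bound) ×0; f (bound) ×1; g (bound) ×0
left-to-right use order: h, f
typing: well-typed — term : A → B
ordered: ✗, needs weakening: p, q, g unused
linear: ✗, needs weakening: p, q, g unused
affine: ✓, h, p, q, f, g: no repeats, contraction unneeded
relevant: ✗, needs weakening: p, q, g unused
unrestricted: ✓, simply typable at A → B; W, C, E all held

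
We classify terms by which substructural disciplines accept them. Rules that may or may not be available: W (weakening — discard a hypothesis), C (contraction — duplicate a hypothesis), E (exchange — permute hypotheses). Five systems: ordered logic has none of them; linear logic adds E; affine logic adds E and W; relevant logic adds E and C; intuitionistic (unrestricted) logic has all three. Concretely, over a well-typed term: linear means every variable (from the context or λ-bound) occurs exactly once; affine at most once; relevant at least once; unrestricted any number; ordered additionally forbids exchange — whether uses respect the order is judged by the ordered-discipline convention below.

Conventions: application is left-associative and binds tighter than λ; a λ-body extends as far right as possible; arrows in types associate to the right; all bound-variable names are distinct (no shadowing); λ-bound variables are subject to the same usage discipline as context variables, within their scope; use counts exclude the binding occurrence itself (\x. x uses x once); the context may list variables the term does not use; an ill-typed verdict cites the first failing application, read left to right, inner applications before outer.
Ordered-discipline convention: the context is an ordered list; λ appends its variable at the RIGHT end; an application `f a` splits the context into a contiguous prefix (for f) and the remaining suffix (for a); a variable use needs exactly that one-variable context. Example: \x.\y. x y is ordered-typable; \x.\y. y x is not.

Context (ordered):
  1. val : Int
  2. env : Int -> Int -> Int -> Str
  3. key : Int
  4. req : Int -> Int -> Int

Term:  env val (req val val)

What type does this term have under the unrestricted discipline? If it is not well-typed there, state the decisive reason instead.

term : Int -> Str
use counts: val: 3; env: 1; key: 0; req: 1
uses in reading order: env, val, req, val, val
typing: well-typed at Int -> Str
across the five disciplines: ordered ✗ | linear ✗ | affine ✗ | relevant ✗ | unrestricted ✓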